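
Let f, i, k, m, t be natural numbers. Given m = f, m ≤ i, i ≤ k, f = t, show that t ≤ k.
Since m = f and f = t, m = t. m ≤ i and i ≤ k, thus m ≤ k. Since m = t, t ≤ k.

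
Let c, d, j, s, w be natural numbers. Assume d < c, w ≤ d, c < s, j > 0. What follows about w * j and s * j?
w * j < s * j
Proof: d < c and c < s, so d < s. w ≤ d, so w < s. Since j > 0, w * j < s * j.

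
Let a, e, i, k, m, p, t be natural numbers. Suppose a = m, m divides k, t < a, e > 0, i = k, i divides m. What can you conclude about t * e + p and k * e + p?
t * e + p < k * e + p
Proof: Because i = k and i divides m, k divides m. From m divides k, m = k. Since a = m and t < a, t < m. m = k, so t < k. Since e > 0, by multiplying by a positive, t * e < k * e. Then t * e + p < k * e + p.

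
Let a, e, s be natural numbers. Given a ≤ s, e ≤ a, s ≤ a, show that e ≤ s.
a ≤ s and s ≤ a, hence a = s. e ≤ a, so e ≤ s.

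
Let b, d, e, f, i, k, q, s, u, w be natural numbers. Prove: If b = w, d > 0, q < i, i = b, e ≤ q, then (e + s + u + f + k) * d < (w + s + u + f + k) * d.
From i = b and q < i, q < b. e ≤ q, so e < b. From b = w, e < w. Then e + s < w + s. Then e + s + u < w + s + u. Then e + s + u + f < w + s + u + f. Then e + s + u + f + k < w + s + u + f + k. Using d > 0, by multiplying by a positive, (e + s + u + f + k) * d < (w + s + u + f + k) * d.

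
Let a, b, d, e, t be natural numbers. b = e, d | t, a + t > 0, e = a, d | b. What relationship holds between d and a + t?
d ≤ a + t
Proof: Because b = e and d | b, d | e. e = a, so d | a. d | t, so d | a + t. a + t > 0, so d ≤ a + t.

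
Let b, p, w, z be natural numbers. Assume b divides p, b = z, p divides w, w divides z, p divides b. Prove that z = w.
p divides b and b divides p, therefore p = b. Since b = z, p = z. Since p divides w, z divides w. w divides z, so z = w.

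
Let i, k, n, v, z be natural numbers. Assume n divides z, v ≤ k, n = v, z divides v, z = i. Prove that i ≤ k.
n = v and n divides z, thus v divides z. z divides v, so v = z. Because z = i, v = i. From v ≤ k, i ≤ k.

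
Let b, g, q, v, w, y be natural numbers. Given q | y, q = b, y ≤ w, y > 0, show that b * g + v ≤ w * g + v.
q | y and y > 0, thus q ≤ y. Because q = b, b ≤ y. Since y ≤ w, b ≤ w. Then b * g ≤ w * g. Then b * g + v ≤ w * g + v.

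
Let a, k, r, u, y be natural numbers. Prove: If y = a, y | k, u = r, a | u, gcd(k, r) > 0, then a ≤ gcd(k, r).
y = a and y | k, so a | k. u = r and a | u, so a | r. Since a | k, a | gcd(k, r). Since gcd(k, r) > 0, a ≤ gcd(k, r).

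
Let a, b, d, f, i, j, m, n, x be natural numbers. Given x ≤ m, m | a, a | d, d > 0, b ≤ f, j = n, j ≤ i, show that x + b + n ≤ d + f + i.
m | a and a | d, therefore m | d. d > 0, so m ≤ d. Since x ≤ m, x ≤ d. j = n and j ≤ i, hence n ≤ i. Since b ≤ f, b + n ≤ f + i. x ≤ d, so x + b + n ≤ d + f + i.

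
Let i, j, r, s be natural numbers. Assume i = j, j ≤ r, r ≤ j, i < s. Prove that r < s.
From j ≤ r and r ≤ j, j = r. i = j, so i = r. From i < s, r < s.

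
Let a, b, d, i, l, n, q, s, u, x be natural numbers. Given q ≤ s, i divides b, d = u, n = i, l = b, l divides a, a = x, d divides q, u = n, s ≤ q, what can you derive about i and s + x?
i divides s + x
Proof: d = u and u = n, thus d = n. Since n = i, d = i. q ≤ s and s ≤ q, so q = s. Since d divides q, d divides s. d = i, so i divides s. l = b and l divides a, hence b divides a. i divides b, so i divides a. a = x, so i divides x. Since i divides s, i divides s + x.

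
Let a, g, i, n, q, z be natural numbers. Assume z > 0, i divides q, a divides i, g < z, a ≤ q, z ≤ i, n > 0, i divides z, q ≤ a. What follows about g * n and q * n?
g * n < q * n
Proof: Since i divides z and z > 0, i ≤ z. Since z ≤ i, z = i. a ≤ q and q ≤ a, so a = q. From a divides i, q divides i. Since i divides q, i = q. z = i, so z = q. Since g < z, g < q. From n > 0, by multiplying by a positive, g * n < q * n.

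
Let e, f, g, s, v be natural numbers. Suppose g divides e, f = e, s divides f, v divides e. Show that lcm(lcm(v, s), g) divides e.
f = e and s divides f, hence s divides e. Since v divides e, lcm(v, s) divides e. g divides e, so lcm(lcm(v, s), g) divides e.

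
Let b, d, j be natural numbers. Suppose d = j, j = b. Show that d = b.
d = j and j = b. By transitivity, d = b.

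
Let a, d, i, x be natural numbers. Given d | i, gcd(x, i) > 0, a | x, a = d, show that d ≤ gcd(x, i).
Because a = d and a | x, d | x. d | i, so d | gcd(x, i). Since gcd(x, i) > 0, d ≤ gcd(x, i).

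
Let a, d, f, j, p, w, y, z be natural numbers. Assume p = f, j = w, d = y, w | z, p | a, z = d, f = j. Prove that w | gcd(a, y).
p = f and f = j, thus p = j. p | a, so j | a. Since j = w, w | a. z = d and w | z, hence w | d. Because d = y, w | y. Because w | a, w | gcd(a, y).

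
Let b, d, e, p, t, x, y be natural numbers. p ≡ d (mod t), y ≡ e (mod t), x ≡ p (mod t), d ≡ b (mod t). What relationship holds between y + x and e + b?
y + x ≡ e + b (mod t)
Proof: Since x ≡ p (mod t) and p ≡ d (mod t), x ≡ d (mod t). Since d ≡ b (mod t), x ≡ b (mod t). y ≡ e (mod t), so y + x ≡ e + b (mod t).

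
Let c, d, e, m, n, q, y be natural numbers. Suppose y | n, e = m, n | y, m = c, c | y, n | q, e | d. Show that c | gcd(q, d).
Since y | n and n | y, y = n. Since c | y, c | n. Because n | q, c | q. Because e = m and m = c, e = c. Since e | d, c | d. Since c | q, c | gcd(q, d).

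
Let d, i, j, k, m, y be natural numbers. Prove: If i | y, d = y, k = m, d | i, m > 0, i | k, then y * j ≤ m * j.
d = y and d | i, therefore y | i. Since i | y, i = y. Since i | k, y | k. Because k = m, y | m. From m > 0, y ≤ m. Then y * j ≤ m * j.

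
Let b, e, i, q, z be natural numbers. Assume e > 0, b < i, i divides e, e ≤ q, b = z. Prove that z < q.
b = z and b < i, therefore z < i. i divides e and e > 0, therefore i ≤ e. z < i, so z < e. Because e ≤ q, z < q.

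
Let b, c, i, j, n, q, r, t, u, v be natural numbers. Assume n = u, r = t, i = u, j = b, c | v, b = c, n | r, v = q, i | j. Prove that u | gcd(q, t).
j = b and i | j, so i | b. From i = u, u | b. b = c, so u | c. v = q and c | v, so c | q. From u | c, u | q. r = t and n | r, hence n | t. Since n = u, u | t. u | q, so u | gcd(q, t).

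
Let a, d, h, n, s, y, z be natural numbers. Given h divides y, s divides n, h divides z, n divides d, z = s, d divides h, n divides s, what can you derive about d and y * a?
d divides y * a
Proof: s divides n and n divides s, therefore s = n. Since z = s, z = n. h divides z, so h divides n. n divides d, so h divides d. Because d divides h, h = d. From h divides y, d divides y. Then d divides y * a.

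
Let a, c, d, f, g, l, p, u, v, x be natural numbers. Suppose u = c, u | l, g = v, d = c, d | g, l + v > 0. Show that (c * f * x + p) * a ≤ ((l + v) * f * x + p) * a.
u = c and u | l, hence c | l. d = c and d | g, therefore c | g. Because g = v, c | v. c | l, so c | l + v. l + v > 0, so c ≤ l + v. Then c * f ≤ (l + v) * f. Then c * f * x ≤ (l + v) * f * x. Then c * f * x + p ≤ (l + v) * f * x + p. Then (c * f * x + p) * a ≤ ((l + v) * f * x + p) * a.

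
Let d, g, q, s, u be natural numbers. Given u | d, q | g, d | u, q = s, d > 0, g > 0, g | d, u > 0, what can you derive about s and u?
s ≤ u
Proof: Since q | g and g > 0, q ≤ g. q = s, so s ≤ g. Because d | u and u > 0, d ≤ u. u | d and d > 0, therefore u ≤ d. d ≤ u, so d = u. Since g | d, g | u. Because u > 0, g ≤ u. Since s ≤ g, s ≤ u.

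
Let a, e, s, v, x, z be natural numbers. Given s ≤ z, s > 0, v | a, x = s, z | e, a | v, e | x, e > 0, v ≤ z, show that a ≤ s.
v | a and a | v, hence v = a. Because z | e and e > 0, z ≤ e. x = s and e | x, hence e | s. Since s > 0, e ≤ s. Since z ≤ e, z ≤ s. s ≤ z, so z = s. Because v ≤ z, v ≤ s. v = a, so a ≤ s.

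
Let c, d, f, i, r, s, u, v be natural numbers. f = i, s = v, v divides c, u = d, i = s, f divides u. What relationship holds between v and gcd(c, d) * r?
v divides gcd(c, d) * r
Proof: f = i and i = s, therefore f = s. Since f divides u, s divides u. Since s = v, v divides u. Since u = d, v divides d. v divides c, so v divides gcd(c, d). Then v divides gcd(c, d) * r.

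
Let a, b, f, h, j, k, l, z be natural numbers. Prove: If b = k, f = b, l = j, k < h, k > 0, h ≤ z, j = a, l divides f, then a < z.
Since l = j and l divides f, j divides f. Since f = b, j divides b. Since b = k, j divides k. k > 0, so j ≤ k. j = a, so a ≤ k. k < h and h ≤ z, so k < z. a ≤ k, so a < z.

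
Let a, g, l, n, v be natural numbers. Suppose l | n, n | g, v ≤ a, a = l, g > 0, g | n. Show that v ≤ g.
a = l and v ≤ a, hence v ≤ l. n | g and g | n, hence n = g. Since l | n, l | g. Since g > 0, l ≤ g. Since v ≤ l, v ≤ g.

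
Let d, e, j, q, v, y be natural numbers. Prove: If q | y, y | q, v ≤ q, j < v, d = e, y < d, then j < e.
q | y and y | q, thus q = y. j < v and v ≤ q, thus j < q. Since q = y, j < y. d = e and y < d, so y < e. Since j < y, j < e.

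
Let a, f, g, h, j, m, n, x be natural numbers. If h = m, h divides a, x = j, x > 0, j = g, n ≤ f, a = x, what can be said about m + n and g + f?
m + n ≤ g + f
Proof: x = j and j = g, therefore x = g. a = x and h divides a, therefore h divides x. x > 0, so h ≤ x. x = g, so h ≤ g. Since h = m, m ≤ g. n ≤ f, so m + n ≤ g + f.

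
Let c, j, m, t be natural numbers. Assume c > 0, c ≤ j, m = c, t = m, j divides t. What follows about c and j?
c = j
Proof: Because t = m and j divides t, j divides m. m = c, so j divides c. c > 0, so j ≤ c. From c ≤ j, c = j.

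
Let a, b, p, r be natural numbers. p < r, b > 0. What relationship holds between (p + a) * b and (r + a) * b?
(p + a) * b < (r + a) * b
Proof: p < r, thus p + a < r + a. Combining with b > 0, by multiplying by a positive, (p + a) * b < (r + a) * b.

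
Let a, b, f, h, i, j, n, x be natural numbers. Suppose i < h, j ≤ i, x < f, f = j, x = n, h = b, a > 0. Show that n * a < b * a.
f = j and x < f, so x < j. Since j ≤ i, x < i. Since h = b and i < h, i < b. Since x < i, x < b. Because x = n, n < b. Since a > 0, n * a < b * a.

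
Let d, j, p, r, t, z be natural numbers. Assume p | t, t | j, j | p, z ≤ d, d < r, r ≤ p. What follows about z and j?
z < j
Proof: Because p | t and t | j, p | j. Since j | p, p = j. Because d < r and r ≤ p, d < p. z ≤ d, so z < p. p = j, so z < j.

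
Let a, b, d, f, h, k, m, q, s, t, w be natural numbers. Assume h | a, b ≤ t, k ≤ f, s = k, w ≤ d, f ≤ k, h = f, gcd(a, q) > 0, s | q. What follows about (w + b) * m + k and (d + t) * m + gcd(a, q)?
(w + b) * m + k ≤ (d + t) * m + gcd(a, q)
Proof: w ≤ d and b ≤ t, hence w + b ≤ d + t. Then (w + b) * m ≤ (d + t) * m. f ≤ k and k ≤ f, thus f = k. Since h = f, h = k. Since h | a, k | a. s = k and s | q, so k | q. Since k | a, k | gcd(a, q). gcd(a, q) > 0, so k ≤ gcd(a, q). Since (w + b) * m ≤ (d + t) * m, (w + b) * m + k ≤ (d + t) * m + gcd(a, q).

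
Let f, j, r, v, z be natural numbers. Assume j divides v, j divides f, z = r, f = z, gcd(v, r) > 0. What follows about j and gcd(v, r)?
j ≤ gcd(v, r)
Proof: From f = z and z = r, f = r. j divides f, so j divides r. Since j divides v, j divides gcd(v, r). Since gcd(v, r) > 0, j ≤ gcd(v, r).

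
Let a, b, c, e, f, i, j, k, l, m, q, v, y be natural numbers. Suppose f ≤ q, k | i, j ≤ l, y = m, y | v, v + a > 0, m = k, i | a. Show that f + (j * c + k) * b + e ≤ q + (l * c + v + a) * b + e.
Because j ≤ l, j * c ≤ l * c. y = m and m = k, hence y = k. From y | v, k | v. Since k | i and i | a, k | a. Since k | v, k | v + a. Since v + a > 0, k ≤ v + a. j * c ≤ l * c, so j * c + k ≤ l * c + v + a. Then (j * c + k) * b ≤ (l * c + v + a) * b. Since f ≤ q, f + (j * c + k) * b ≤ q + (l * c + v + a) * b. Then f + (j * c + k) * b + e ≤ q + (l * c + v + a) * b + e.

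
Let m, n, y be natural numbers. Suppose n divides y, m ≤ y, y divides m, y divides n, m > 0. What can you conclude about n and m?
n = m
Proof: From n divides y and y divides n, n = y. From y divides m and m > 0, y ≤ m. m ≤ y, so y = m. Since n = y, n = m.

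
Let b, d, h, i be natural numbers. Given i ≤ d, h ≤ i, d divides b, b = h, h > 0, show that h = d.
Since h ≤ i and i ≤ d, h ≤ d. From b = h and d divides b, d divides h. Since h > 0, d ≤ h. Since h ≤ d, h = d.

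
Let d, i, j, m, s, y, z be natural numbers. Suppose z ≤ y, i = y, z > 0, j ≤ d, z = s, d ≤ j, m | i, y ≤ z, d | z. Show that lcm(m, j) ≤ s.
From y ≤ z and z ≤ y, y = z. Since i = y, i = z. m | i, so m | z. Because d ≤ j and j ≤ d, d = j. d | z, so j | z. From m | z, lcm(m, j) | z. Since z > 0, lcm(m, j) ≤ z. Since z = s, lcm(m, j) ≤ s.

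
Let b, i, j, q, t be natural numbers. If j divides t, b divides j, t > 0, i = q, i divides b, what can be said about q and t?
q ≤ t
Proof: b divides j and j divides t, thus b divides t. i divides b, so i divides t. t > 0, so i ≤ t. Since i = q, q ≤ t.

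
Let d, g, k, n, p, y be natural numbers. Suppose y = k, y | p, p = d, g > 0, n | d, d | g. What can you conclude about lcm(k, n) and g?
lcm(k, n) ≤ g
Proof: p = d and y | p, thus y | d. Since y = k, k | d. From n | d, lcm(k, n) | d. d | g, so lcm(k, n) | g. g > 0, so lcm(k, n) ≤ g.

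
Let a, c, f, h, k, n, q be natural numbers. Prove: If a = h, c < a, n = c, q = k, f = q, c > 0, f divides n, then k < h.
f = q and f divides n, hence q divides n. Since n = c, q divides c. c > 0, so q ≤ c. Since a = h and c < a, c < h. Since q ≤ c, q < h. Since q = k, k < h.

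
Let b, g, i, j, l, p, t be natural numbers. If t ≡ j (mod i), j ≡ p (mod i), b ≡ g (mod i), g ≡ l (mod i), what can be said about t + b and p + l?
t + b ≡ p + l (mod i)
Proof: t ≡ j (mod i) and j ≡ p (mod i), thus t ≡ p (mod i). b ≡ g (mod i) and g ≡ l (mod i), so b ≡ l (mod i). Combined with t ≡ p (mod i), by adding congruences, t + b ≡ p + l (mod i).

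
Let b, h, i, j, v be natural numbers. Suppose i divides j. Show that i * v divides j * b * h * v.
i divides j, so i divides j * b. Then i divides j * b * h. Then i * v divides j * b * h * v.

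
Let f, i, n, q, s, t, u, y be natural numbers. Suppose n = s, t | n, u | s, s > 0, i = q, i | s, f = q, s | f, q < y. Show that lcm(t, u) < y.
n = s and t | n, thus t | s. u | s, so lcm(t, u) | s. s > 0, so lcm(t, u) ≤ s. i = q and i | s, hence q | s. Because f = q and s | f, s | q. Since q | s, q = s. Since q < y, s < y. Since lcm(t, u) ≤ s, lcm(t, u) < y.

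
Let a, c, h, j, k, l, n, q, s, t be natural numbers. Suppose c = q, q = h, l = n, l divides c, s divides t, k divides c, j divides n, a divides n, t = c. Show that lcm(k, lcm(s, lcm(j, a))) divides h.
c = q and q = h, hence c = h. Because t = c and s divides t, s divides c. From j divides n and a divides n, lcm(j, a) divides n. l = n and l divides c, so n divides c. lcm(j, a) divides n, so lcm(j, a) divides c. s divides c, so lcm(s, lcm(j, a)) divides c. k divides c, so lcm(k, lcm(s, lcm(j, a))) divides c. Since c = h, lcm(k, lcm(s, lcm(j, a))) divides h.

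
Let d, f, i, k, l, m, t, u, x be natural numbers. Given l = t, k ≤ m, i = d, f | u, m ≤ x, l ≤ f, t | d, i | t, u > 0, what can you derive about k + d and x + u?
k + d ≤ x + u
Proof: From k ≤ m and m ≤ x, k ≤ x. i = d and i | t, hence d | t. Since t | d, t = d. Because f | u and u > 0, f ≤ u. Since l ≤ f, l ≤ u. Since l = t, t ≤ u. Since t = d, d ≤ u. Since k ≤ x, k + d ≤ x + u.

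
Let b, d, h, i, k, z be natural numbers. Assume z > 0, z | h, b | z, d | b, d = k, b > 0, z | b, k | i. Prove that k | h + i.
Because b | z and z > 0, b ≤ z. Because z | b and b > 0, z ≤ b. Because b ≤ z, b = z. d = k and d | b, thus k | b. b = z, so k | z. Since z | h, k | h. k | i, so k | h + i.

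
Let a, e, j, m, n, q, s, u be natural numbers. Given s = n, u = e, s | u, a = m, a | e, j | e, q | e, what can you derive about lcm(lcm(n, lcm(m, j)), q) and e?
lcm(lcm(n, lcm(m, j)), q) | e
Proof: u = e and s | u, therefore s | e. s = n, so n | e. From a = m and a | e, m | e. From j | e, lcm(m, j) | e. n | e, so lcm(n, lcm(m, j)) | e. q | e, so lcm(lcm(n, lcm(m, j)), q) | e.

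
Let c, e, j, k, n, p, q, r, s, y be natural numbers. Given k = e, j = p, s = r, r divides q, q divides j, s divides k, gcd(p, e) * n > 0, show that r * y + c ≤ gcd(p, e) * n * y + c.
j = p and q divides j, therefore q divides p. Since r divides q, r divides p. s = r and s divides k, therefore r divides k. From k = e, r divides e. From r divides p, r divides gcd(p, e). Then r divides gcd(p, e) * n. Since gcd(p, e) * n > 0, r ≤ gcd(p, e) * n. By multiplying by a non-negative, r * y ≤ gcd(p, e) * n * y. Then r * y + c ≤ gcd(p, e) * n * y + c.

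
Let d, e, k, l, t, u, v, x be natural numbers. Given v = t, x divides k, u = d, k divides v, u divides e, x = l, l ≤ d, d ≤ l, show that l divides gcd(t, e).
x = l and x divides k, therefore l divides k. Since v = t and k divides v, k divides t. l divides k, so l divides t. Because d ≤ l and l ≤ d, d = l. From u = d and u divides e, d divides e. Since d = l, l divides e. Since l divides t, l divides gcd(t, e).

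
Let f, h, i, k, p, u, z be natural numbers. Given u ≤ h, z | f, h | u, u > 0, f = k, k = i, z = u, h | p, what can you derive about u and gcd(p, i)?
u | gcd(p, i)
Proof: From h | u and u > 0, h ≤ u. u ≤ h, so h = u. h | p, so u | p. f = k and k = i, hence f = i. Since z | f, z | i. z = u, so u | i. u | p, so u | gcd(p, i).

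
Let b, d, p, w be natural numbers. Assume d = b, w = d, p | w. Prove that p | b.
From w = d and d = b, w = b. p | w, so p | b.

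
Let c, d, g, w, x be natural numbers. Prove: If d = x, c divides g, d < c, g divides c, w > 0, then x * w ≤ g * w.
c divides g and g divides c, hence c = g. Since d < c, d < g. d = x, so x < g. Combined with w > 0, by multiplying by a positive, x * w < g * w. Then x * w ≤ g * w.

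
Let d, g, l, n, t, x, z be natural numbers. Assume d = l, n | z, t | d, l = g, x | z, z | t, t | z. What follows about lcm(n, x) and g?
lcm(n, x) | g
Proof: Since n | z and x | z, lcm(n, x) | z. d = l and l = g, so d = g. Since t | z and z | t, t = z. Since t | d, z | d. d = g, so z | g. From lcm(n, x) | z, lcm(n, x) | g.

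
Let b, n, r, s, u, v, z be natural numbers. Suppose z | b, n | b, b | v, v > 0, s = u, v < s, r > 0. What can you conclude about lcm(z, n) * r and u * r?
lcm(z, n) * r < u * r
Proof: z | b and n | b, therefore lcm(z, n) | b. Since b | v, lcm(z, n) | v. v > 0, so lcm(z, n) ≤ v. s = u and v < s, so v < u. lcm(z, n) ≤ v, so lcm(z, n) < u. Since r > 0, lcm(z, n) * r < u * r.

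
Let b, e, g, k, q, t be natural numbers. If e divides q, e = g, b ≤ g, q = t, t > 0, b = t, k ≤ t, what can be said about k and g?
k ≤ g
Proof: b = t and b ≤ g, so t ≤ g. e = g and e divides q, therefore g divides q. Since q = t, g divides t. t > 0, so g ≤ t. Since t ≤ g, t = g. k ≤ t, so k ≤ g.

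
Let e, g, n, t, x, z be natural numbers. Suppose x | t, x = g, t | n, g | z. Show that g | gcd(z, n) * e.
x = g and x | t, thus g | t. t | n, so g | n. g | z, so g | gcd(z, n). Then g | gcd(z, n) * e.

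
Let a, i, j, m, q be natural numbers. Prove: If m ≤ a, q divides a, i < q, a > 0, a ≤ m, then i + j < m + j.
a ≤ m and m ≤ a, hence a = m. q divides a and a > 0, thus q ≤ a. Since i < q, i < a. Since a = m, i < m. Then i + j < m + j.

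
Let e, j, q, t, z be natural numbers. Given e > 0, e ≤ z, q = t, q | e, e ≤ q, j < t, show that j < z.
q | e and e > 0, so q ≤ e. Since e ≤ q, e = q. q = t, so e = t. Because e ≤ z, t ≤ z. j < t, so j < z.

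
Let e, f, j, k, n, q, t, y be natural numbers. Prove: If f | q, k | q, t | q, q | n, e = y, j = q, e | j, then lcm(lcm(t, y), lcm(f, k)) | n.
j = q and e | j, so e | q. e = y, so y | q. t | q, so lcm(t, y) | q. Because f | q and k | q, lcm(f, k) | q. lcm(t, y) | q, so lcm(lcm(t, y), lcm(f, k)) | q. q | n, so lcm(lcm(t, y), lcm(f, k)) | n.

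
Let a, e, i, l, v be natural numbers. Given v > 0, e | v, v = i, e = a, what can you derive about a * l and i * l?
a * l ≤ i * l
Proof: e | v and v > 0, so e ≤ v. Because v = i, e ≤ i. e = a, so a ≤ i. Then a * l ≤ i * l.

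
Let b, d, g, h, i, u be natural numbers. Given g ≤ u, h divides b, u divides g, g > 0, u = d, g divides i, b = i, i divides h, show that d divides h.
Because b = i and h divides b, h divides i. i divides h, so i = h. Since u divides g and g > 0, u ≤ g. Since g ≤ u, g = u. g divides i, so u divides i. Since u = d, d divides i. From i = h, d divides h.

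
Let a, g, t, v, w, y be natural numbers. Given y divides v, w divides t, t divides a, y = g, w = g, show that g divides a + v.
Since w divides t and t divides a, w divides a. Since w = g, g divides a. y = g and y divides v, hence g divides v. Since g divides a, g divides a + v.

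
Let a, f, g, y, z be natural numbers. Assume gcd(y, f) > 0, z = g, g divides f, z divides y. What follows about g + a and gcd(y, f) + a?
g + a ≤ gcd(y, f) + a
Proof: Since z = g and z divides y, g divides y. g divides f, so g divides gcd(y, f). Because gcd(y, f) > 0, g ≤ gcd(y, f). Then g + a ≤ gcd(y, f) + a.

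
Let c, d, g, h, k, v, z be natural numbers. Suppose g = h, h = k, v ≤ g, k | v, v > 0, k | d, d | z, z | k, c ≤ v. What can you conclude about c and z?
c ≤ z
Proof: Because g = h and h = k, g = k. v ≤ g, so v ≤ k. k | v and v > 0, hence k ≤ v. v ≤ k, so v = k. k | d and d | z, therefore k | z. Because z | k, k = z. v = k, so v = z. c ≤ v, so c ≤ z.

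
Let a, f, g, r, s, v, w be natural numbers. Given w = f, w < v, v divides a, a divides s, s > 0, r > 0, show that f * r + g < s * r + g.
From w = f and w < v, f < v. v divides a and a divides s, therefore v divides s. Since s > 0, v ≤ s. Since f < v, f < s. Since r > 0, by multiplying by a positive, f * r < s * r. Then f * r + g < s * r + g.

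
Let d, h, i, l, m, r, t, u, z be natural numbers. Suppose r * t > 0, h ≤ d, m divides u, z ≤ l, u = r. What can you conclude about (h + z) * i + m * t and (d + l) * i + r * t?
(h + z) * i + m * t ≤ (d + l) * i + r * t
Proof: h ≤ d and z ≤ l, hence h + z ≤ d + l. By multiplying by a non-negative, (h + z) * i ≤ (d + l) * i. From u = r and m divides u, m divides r. Then m * t divides r * t. r * t > 0, so m * t ≤ r * t. (h + z) * i ≤ (d + l) * i, so (h + z) * i + m * t ≤ (d + l) * i + r * t.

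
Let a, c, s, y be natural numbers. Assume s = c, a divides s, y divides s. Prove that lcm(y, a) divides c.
Because y divides s and a divides s, lcm(y, a) divides s. Since s = c, lcm(y, a) divides c.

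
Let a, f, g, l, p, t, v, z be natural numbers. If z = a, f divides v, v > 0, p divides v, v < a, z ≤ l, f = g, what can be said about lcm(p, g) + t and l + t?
lcm(p, g) + t < l + t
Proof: f = g and f divides v, hence g divides v. p divides v, so lcm(p, g) divides v. Because v > 0, lcm(p, g) ≤ v. Since v < a, lcm(p, g) < a. Because z = a and z ≤ l, a ≤ l. lcm(p, g) < a, so lcm(p, g) < l. Then lcm(p, g) + t < l + t.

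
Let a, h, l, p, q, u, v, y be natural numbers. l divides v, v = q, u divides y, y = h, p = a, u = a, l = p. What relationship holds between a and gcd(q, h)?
a divides gcd(q, h)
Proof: l = p and p = a, hence l = a. l divides v, so a divides v. Since v = q, a divides q. y = h and u divides y, so u divides h. u = a, so a divides h. Since a divides q, a divides gcd(q, h).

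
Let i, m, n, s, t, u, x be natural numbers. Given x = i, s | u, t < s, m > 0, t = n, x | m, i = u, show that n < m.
t = n and t < s, thus n < s. x = i and i = u, thus x = u. x | m, so u | m. s | u, so s | m. Since m > 0, s ≤ m. Since n < s, n < m.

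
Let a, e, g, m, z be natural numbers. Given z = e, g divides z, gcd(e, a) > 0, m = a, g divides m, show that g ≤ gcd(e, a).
z = e and g divides z, therefore g divides e. m = a and g divides m, thus g divides a. Since g divides e, g divides gcd(e, a). Since gcd(e, a) > 0, g ≤ gcd(e, a).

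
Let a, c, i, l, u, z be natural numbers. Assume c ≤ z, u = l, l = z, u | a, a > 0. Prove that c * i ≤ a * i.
u = l and l = z, so u = z. From u | a and a > 0, u ≤ a. Because u = z, z ≤ a. c ≤ z, so c ≤ a. Then c * i ≤ a * i.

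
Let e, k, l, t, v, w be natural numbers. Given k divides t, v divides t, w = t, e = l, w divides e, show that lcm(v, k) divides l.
Because v divides t and k divides t, lcm(v, k) divides t. Because e = l and w divides e, w divides l. w = t, so t divides l. Since lcm(v, k) divides t, lcm(v, k) divides l.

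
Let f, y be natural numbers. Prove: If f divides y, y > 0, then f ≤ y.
f divides y and y > 0. By divisors are at most what they divide, f ≤ y.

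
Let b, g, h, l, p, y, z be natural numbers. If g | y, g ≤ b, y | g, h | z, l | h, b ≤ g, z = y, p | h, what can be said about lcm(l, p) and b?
lcm(l, p) | b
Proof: y | g and g | y, thus y = g. z = y, so z = g. g ≤ b and b ≤ g, so g = b. z = g, so z = b. l | h and p | h, hence lcm(l, p) | h. Since h | z, lcm(l, p) | z. z = b, so lcm(l, p) | b.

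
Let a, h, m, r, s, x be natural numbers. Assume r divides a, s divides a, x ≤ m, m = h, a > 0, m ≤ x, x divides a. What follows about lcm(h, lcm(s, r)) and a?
lcm(h, lcm(s, r)) ≤ a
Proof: x ≤ m and m ≤ x, so x = m. Because m = h, x = h. Since x divides a, h divides a. s divides a and r divides a, therefore lcm(s, r) divides a. Since h divides a, lcm(h, lcm(s, r)) divides a. a > 0, so lcm(h, lcm(s, r)) ≤ a.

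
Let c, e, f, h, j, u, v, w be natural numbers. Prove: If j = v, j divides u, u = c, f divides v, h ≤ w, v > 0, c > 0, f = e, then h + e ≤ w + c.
f = e and f divides v, hence e divides v. v > 0, so e ≤ v. j = v and j divides u, thus v divides u. u = c, so v divides c. Since c > 0, v ≤ c. e ≤ v, so e ≤ c. h ≤ w, so h + e ≤ w + c.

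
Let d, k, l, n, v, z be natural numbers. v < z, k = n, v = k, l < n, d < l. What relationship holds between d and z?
d < z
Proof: Since d < l and l < n, d < n. Because v = k and k = n, v = n. v < z, so n < z. Since d < n, d < z.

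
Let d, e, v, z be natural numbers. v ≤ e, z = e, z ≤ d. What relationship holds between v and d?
v ≤ d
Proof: Because z = e and z ≤ d, e ≤ d. Since v ≤ e, v ≤ d.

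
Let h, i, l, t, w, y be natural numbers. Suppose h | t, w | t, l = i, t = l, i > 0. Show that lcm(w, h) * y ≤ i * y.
t = l and l = i, thus t = i. From w | t and h | t, lcm(w, h) | t. Since t = i, lcm(w, h) | i. Since i > 0, lcm(w, h) ≤ i. Then lcm(w, h) * y ≤ i * y.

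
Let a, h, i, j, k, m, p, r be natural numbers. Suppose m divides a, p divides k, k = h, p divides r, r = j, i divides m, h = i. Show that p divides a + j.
k = h and h = i, thus k = i. p divides k, so p divides i. i divides m, so p divides m. Since m divides a, p divides a. r = j and p divides r, thus p divides j. Since p divides a, p divides a + j.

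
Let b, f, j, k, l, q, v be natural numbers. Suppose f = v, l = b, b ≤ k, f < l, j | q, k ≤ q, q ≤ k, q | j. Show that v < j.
Because l = b and f < l, f < b. f = v, so v < b. k ≤ q and q ≤ k, thus k = q. q | j and j | q, thus q = j. Since k = q, k = j. Since b ≤ k, b ≤ j. Since v < b, v < j.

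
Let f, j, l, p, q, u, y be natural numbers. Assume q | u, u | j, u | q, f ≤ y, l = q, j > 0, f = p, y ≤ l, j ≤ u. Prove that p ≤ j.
Since q | u and u | q, q = u. u | j and j > 0, so u ≤ j. Since j ≤ u, u = j. From q = u, q = j. Since f ≤ y and y ≤ l, f ≤ l. Since l = q, f ≤ q. Since f = p, p ≤ q. Since q = j, p ≤ j.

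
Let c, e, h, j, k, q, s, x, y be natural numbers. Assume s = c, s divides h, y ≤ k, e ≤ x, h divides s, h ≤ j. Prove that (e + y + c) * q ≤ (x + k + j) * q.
Because e ≤ x and y ≤ k, e + y ≤ x + k. Since h divides s and s divides h, h = s. s = c, so h = c. Since h ≤ j, c ≤ j. Since e + y ≤ x + k, e + y + c ≤ x + k + j. By multiplying by a non-negative, (e + y + c) * q ≤ (x + k + j) * q.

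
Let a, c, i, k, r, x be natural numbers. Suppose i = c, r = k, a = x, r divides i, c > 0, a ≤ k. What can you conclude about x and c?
x ≤ c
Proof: Since a = x and a ≤ k, x ≤ k. i = c and r divides i, so r divides c. From r = k, k divides c. c > 0, so k ≤ c. Since x ≤ k, x ≤ c.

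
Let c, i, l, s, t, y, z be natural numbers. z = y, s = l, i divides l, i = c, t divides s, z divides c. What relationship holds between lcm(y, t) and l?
lcm(y, t) divides l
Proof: Since z = y and z divides c, y divides c. i = c and i divides l, thus c divides l. Since y divides c, y divides l. s = l and t divides s, therefore t divides l. y divides l, so lcm(y, t) divides l.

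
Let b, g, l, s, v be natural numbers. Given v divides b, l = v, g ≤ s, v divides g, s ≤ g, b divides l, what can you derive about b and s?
b divides s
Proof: Since l = v and b divides l, b divides v. Since v divides b, v = b. Because g ≤ s and s ≤ g, g = s. v divides g, so v divides s. Since v = b, b divides s.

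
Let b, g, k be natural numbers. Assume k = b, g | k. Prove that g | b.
Since k = b and g | k, by substitution, g | b.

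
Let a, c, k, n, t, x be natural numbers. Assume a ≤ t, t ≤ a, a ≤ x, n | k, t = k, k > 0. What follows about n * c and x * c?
n * c ≤ x * c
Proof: n | k and k > 0, therefore n ≤ k. a ≤ t and t ≤ a, so a = t. t = k, so a = k. Since a ≤ x, k ≤ x. Since n ≤ k, n ≤ x. Then n * c ≤ x * c.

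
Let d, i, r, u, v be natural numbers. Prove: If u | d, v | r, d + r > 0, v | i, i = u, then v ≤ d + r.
Because i = u and v | i, v | u. Since u | d, v | d. From v | r, v | d + r. d + r > 0, so v ≤ d + r.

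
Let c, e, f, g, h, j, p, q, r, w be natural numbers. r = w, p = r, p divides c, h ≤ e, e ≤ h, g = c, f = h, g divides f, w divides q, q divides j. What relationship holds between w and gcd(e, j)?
w divides gcd(e, j)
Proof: p = r and p divides c, therefore r divides c. h ≤ e and e ≤ h, hence h = e. From f = h and g divides f, g divides h. Since g = c, c divides h. Since h = e, c divides e. r divides c, so r divides e. Since r = w, w divides e. From w divides q and q divides j, w divides j. w divides e, so w divides gcd(e, j).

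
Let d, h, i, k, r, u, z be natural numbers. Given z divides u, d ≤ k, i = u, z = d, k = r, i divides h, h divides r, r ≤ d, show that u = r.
i divides h and h divides r, hence i divides r. Since i = u, u divides r. k = r and d ≤ k, so d ≤ r. r ≤ d, so d = r. Since z = d, z = r. Since z divides u, r divides u. u divides r, so u = r.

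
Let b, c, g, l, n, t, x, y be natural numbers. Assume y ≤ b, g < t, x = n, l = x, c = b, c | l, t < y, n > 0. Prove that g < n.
Because g < t and t < y, g < y. c = b and c | l, hence b | l. l = x, so b | x. Since x = n, b | n. n > 0, so b ≤ n. From y ≤ b, y ≤ n. Since g < y, g < n.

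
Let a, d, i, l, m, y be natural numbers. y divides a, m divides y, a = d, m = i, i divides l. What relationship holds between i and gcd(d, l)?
i divides gcd(d, l)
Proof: Since m = i and m divides y, i divides y. a = d and y divides a, thus y divides d. Since i divides y, i divides d. i divides l, so i divides gcd(d, l).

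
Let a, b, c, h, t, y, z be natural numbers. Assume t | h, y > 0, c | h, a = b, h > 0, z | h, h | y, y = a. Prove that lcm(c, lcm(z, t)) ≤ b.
z | h and t | h, hence lcm(z, t) | h. c | h, so lcm(c, lcm(z, t)) | h. h > 0, so lcm(c, lcm(z, t)) ≤ h. From y = a and a = b, y = b. h | y and y > 0, hence h ≤ y. From y = b, h ≤ b. lcm(c, lcm(z, t)) ≤ h, so lcm(c, lcm(z, t)) ≤ b.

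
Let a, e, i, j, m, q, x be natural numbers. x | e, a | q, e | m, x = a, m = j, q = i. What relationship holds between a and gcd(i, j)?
a | gcd(i, j)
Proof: q = i and a | q, so a | i. Because x = a and x | e, a | e. m = j and e | m, thus e | j. a | e, so a | j. a | i, so a | gcd(i, j).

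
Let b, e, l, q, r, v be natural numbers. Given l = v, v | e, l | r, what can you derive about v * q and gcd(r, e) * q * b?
v * q | gcd(r, e) * q * b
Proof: From l = v and l | r, v | r. Since v | e, v | gcd(r, e). Then v * q | gcd(r, e) * q. Then v * q | gcd(r, e) * q * b.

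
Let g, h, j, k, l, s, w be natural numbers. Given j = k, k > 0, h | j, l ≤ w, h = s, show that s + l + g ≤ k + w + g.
From j = k and h | j, h | k. Since k > 0, h ≤ k. From h = s, s ≤ k. l ≤ w, so l + g ≤ w + g. Since s ≤ k, s + l + g ≤ k + w + g.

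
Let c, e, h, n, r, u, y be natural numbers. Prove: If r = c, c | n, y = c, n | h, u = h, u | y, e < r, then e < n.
u = h and u | y, so h | y. n | h, so n | y. y = c, so n | c. c | n, so c = n. r = c, so r = n. e < r, so e < n.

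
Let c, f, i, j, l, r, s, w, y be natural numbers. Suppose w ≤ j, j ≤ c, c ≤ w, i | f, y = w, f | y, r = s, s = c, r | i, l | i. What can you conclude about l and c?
l | c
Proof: From w ≤ j and j ≤ c, w ≤ c. c ≤ w, so w = c. y = w and f | y, hence f | w. i | f, so i | w. Since w = c, i | c. r = s and s = c, so r = c. Since r | i, c | i. i | c, so i = c. Since l | i, l | c.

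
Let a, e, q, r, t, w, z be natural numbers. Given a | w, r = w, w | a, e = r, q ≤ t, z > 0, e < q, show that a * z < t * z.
w | a and a | w, hence w = a. r = w, so r = a. e = r and e < q, hence r < q. Since r = a, a < q. Since q ≤ t, a < t. z > 0, so a * z < t * z.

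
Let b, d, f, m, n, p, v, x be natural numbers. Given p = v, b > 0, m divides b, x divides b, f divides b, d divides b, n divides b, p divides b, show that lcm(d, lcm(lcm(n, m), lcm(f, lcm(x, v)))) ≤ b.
Since n divides b and m divides b, lcm(n, m) divides b. Because p = v and p divides b, v divides b. x divides b, so lcm(x, v) divides b. f divides b, so lcm(f, lcm(x, v)) divides b. lcm(n, m) divides b, so lcm(lcm(n, m), lcm(f, lcm(x, v))) divides b. d divides b, so lcm(d, lcm(lcm(n, m), lcm(f, lcm(x, v)))) divides b. b > 0, so lcm(d, lcm(lcm(n, m), lcm(f, lcm(x, v)))) ≤ b.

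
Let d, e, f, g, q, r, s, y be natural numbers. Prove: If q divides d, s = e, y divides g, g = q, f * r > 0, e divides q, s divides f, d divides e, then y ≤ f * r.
g = q and y divides g, thus y divides q. q divides d and d divides e, so q divides e. Since e divides q, e = q. s = e and s divides f, so e divides f. Since e = q, q divides f. y divides q, so y divides f. Then y divides f * r. Since f * r > 0, y ≤ f * r.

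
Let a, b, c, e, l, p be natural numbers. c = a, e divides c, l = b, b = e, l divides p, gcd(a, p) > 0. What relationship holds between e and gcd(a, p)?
e ≤ gcd(a, p)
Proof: c = a and e divides c, hence e divides a. From l = b and b = e, l = e. Since l divides p, e divides p. Since e divides a, e divides gcd(a, p). Since gcd(a, p) > 0, e ≤ gcd(a, p).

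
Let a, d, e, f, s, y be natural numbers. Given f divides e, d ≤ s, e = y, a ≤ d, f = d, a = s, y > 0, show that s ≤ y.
Because a = s and a ≤ d, s ≤ d. d ≤ s, so d = s. f = d, so f = s. e = y and f divides e, therefore f divides y. y > 0, so f ≤ y. f = s, so s ≤ y.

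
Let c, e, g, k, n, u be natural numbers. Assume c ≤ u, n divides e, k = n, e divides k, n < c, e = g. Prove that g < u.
Since k = n and e divides k, e divides n. n divides e, so n = e. e = g, so n = g. From n < c and c ≤ u, n < u. n = g, so g < u.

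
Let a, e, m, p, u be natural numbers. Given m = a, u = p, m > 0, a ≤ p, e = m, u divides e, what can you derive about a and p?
a = p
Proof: From e = m and u divides e, u divides m. Since m > 0, u ≤ m. u = p, so p ≤ m. m = a, so p ≤ a. a ≤ p, so a = p.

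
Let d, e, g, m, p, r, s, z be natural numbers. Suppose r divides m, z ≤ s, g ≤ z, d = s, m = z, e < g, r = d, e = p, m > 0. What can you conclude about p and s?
p < s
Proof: From r = d and d = s, r = s. r divides m and m > 0, therefore r ≤ m. Since m = z, r ≤ z. From r = s, s ≤ z. z ≤ s, so z = s. e < g and g ≤ z, hence e < z. Since z = s, e < s. e = p, so p < s.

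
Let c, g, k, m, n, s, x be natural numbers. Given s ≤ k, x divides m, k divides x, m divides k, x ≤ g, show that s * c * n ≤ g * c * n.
Because x divides m and m divides k, x divides k. Because k divides x, k = x. s ≤ k, so s ≤ x. Because x ≤ g, s ≤ g. By multiplying by a non-negative, s * c ≤ g * c. By multiplying by a non-negative, s * c * n ≤ g * c * n.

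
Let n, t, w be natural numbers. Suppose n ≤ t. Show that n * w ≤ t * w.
n ≤ t. By multiplying by a non-negative, n * w ≤ t * w.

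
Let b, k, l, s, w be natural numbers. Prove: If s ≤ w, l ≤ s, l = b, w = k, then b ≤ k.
l = b and l ≤ s, therefore b ≤ s. From s ≤ w, b ≤ w. w = k, so b ≤ k.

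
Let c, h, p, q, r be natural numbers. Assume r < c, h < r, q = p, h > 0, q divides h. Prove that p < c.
Because q divides h and h > 0, q ≤ h. q = p, so p ≤ h. Since h < r and r < c, h < c. Because p ≤ h, p < c.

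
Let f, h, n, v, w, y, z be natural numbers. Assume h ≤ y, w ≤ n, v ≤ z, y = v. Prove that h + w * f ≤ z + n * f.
y = v and h ≤ y, thus h ≤ v. From v ≤ z, h ≤ z. w ≤ n, hence w * f ≤ n * f. Since h ≤ z, h + w * f ≤ z + n * f.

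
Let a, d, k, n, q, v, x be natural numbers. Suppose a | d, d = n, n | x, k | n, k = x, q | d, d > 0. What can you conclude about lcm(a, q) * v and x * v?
lcm(a, q) * v ≤ x * v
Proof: k = x and k | n, hence x | n. n | x, so n = x. Since d = n, d = x. Since a | d and q | d, lcm(a, q) | d. d > 0, so lcm(a, q) ≤ d. d = x, so lcm(a, q) ≤ x. Then lcm(a, q) * v ≤ x * v.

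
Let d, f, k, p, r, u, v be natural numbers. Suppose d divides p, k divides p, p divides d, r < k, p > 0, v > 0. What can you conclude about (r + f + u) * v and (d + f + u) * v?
(r + f + u) * v < (d + f + u) * v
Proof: p divides d and d divides p, therefore p = d. k divides p and p > 0, therefore k ≤ p. Since p = d, k ≤ d. Because r < k, r < d. Then r + f < d + f. Then r + f + u < d + f + u. Since v > 0, by multiplying by a positive, (r + f + u) * v < (d + f + u) * v.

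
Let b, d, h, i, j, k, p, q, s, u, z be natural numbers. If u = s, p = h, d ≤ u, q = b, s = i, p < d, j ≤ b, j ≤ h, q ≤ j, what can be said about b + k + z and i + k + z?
b + k + z < i + k + z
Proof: Since q = b and q ≤ j, b ≤ j. From j ≤ b, j = b. From j ≤ h, b ≤ h. Since p < d and d ≤ u, p < u. Since p = h, h < u. u = s, so h < s. Since b ≤ h, b < s. s = i, so b < i. Then b + k < i + k. Then b + k + z < i + k + z.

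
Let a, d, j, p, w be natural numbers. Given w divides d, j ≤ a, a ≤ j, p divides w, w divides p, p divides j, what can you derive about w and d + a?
w divides d + a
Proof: j ≤ a and a ≤ j, therefore j = a. p divides w and w divides p, hence p = w. From p divides j, w divides j. Since j = a, w divides a. w divides d, so w divides d + a.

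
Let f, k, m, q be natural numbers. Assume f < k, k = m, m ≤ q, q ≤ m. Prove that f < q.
Because m ≤ q and q ≤ m, m = q. k = m, so k = q. f < k, so f < q.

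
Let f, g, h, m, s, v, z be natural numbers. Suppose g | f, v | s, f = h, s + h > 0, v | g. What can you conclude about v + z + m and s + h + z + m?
v + z + m ≤ s + h + z + m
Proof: v | g and g | f, thus v | f. Since f = h, v | h. Since v | s, v | s + h. s + h > 0, so v ≤ s + h. Then v + z ≤ s + h + z. Then v + z + m ≤ s + h + z + m.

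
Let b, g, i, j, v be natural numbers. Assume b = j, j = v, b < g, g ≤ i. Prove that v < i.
b = j and j = v, therefore b = v. b < g and g ≤ i, so b < i. Since b = v, v < i.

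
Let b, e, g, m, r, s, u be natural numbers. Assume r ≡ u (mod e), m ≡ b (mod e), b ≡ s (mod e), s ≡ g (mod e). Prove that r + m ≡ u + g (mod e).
From m ≡ b (mod e) and b ≡ s (mod e), m ≡ s (mod e). s ≡ g (mod e), so m ≡ g (mod e). Since r ≡ u (mod e), r + m ≡ u + g (mod e).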